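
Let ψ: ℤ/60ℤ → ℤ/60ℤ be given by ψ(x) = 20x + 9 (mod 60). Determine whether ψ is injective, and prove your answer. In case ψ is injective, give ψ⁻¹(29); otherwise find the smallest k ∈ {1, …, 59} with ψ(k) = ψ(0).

3

Recall that injectivity means: for all u, v in the domain, ψ(u) = ψ(v) implies u = v.
We have gcd(20, 60) = 20 > 1. Taking u = 0 and v = 3: ψ(0) = 9 and ψ(3) = 20·3 + 9 = 69 ≡ 9 (mod 60).
So ψ(0) = ψ(3) while 0 ≠ 3, hence ψ is not injective.
Since ψ is not injective, we find the least positive k with ψ(k) = ψ(0): this means 20k ≡ 0 (mod 60), i.e. 60 ∣ 20k. Since gcd(20, 60) = 20, dividing through by 20 this holds exactly when 3 ∣ k.
The smallest positive such k is 3.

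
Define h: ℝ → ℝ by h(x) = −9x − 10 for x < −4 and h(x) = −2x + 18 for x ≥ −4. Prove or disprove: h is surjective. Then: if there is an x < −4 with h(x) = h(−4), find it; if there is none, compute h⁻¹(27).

-37/9

Both pieces are strictly decreasing (slopes −9 and −2), so each is injective on its own interval.
The left piece maps (−∞, −4) onto (26, ∞); the right piece maps [−4, ∞) onto (−∞, 26].
These images together cover ℝ, so h is surjective.
Because the two images are disjoint, no x < −4 has h(x) = h(−4), so we compute h⁻¹(27): 27 lies in (26, ∞), so solve −9x − 10 = 27: x = (27 + 10)/(−9) = −37/9.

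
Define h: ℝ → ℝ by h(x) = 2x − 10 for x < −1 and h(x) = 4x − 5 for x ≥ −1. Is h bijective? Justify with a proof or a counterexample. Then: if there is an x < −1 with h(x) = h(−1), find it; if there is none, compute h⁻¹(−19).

-9/2

Both pieces are strictly increasing (slopes 2 and 4), so each is injective on its own interval.
The left piece maps (−∞, −1) onto (−∞, −12); the right piece maps [−1, ∞) onto [−9, ∞).
The images leave a gap (−12 has no preimage), so h is not surjective, hence not bijective.
Because the two images are disjoint, no x < −1 has h(x) = h(−1), so we compute h⁻¹(−19): −19 lies in (−∞, −12), so solve 2x − 10 = −19: x = (−19 + 10)/2 = −9/2.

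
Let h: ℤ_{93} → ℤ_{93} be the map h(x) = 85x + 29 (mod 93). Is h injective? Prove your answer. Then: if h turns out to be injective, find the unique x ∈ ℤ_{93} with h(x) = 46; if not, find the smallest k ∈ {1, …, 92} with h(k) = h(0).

56

Suppose h(s) = h(t) in ℤ_{93}. Then 85s + 29 ≡ 85t + 29 (mod 93), thus 85(s − t) ≡ 0 (mod 93).
Since gcd(85, 93) = 1, 85 is invertible modulo 93, so s − t ≡ 0 (mod 93), i.e. s = t.
Therefore h is injective.
We now compute 85⁻¹ mod 93 explicitly. Euclid's algorithm: 93 = 1·85 + 8, 85 = 10·8 + 5, 8 = 1·5 + 3, 5 = 1·3 + 2, 3 = 1·2 + 1; back-substituting gives 1 = 58·85 − 53·93, so 85⁻¹ ≡ 58 (mod 93).
Since h is injective, we find h⁻¹(46): we need 85x ≡ 46 − 29 ≡ 17 (mod 93). Using 85⁻¹ = 58: x ≡ 58·17 = 986 = 10·93 + 56, so x = 56.
Check: h(56) = 85·56 + 29 = 4789 = 51·93 + 46 ≡ 46 (mod 93).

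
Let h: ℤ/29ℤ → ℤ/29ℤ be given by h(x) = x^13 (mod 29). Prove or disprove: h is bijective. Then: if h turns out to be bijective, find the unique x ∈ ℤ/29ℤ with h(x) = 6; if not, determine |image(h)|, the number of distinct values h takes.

5

Since 29 is prime, the nonzero elements of ℤ/29ℤ form a cyclic group of order 28.
As gcd(13, 28) = 1, raising to the 13th power is a bijection on this group: if s^13 ≡ t^13 then (st^{−1})^13 = 1, and the only element of order dividing gcd(13, 28) = 1 is 1, so s = t.
With h(0) = 0 this makes h injective on all of ℤ/29ℤ, hence bijective (finite equal-size domain and codomain). In particular h is bijective.
Since h is bijective, we find the preimage of 6. The inverse of x ↦ x^13 on (ℤ/29ℤ)^× is x ↦ x^13, because 13·13 = 169 = 6·28 + 1 ≡ 1 (mod 28) and x^{28} = 1 for x ≠ 0 (Fermat). So h⁻¹(6) = 6^13 mod 29.
Repeated squaring mod 29: 6^1 ≡ 6, 6^2 ≡ 6² = 36 ≡ 7, 6^4 ≡ 7² = 49 ≡ 20, 6^8 ≡ 20² = 400 ≡ 23. Since 13 = 8 + 4 + 1, 6^13 ≡ 23·20·6: 23·20 = 460 ≡ 25, then 25·6 = 150 ≡ 5. So 6^13 ≡ 5 (mod 29).
Hence h⁻¹(6) = 5.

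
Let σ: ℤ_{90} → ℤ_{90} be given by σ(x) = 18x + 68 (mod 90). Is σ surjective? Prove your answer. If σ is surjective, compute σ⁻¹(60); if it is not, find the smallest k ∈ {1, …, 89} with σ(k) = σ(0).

Since gcd(18, 90) = 18, we have 18x ≡ 0 (mod 18) for all x, so σ(x) ≡ 14 (mod 18).
But 0 ≢ 14 (mod 18), so 0 ∈ ℤ_{90} has no preimage. Thus σ is not surjective.
Since σ is not surjective, we find the least positive k with σ(k) = σ(0): this means 18k ≡ 0 (mod 90), i.e. 90 ∣ 18k. Since gcd(18, 90) = 18, dividing through by 18 this holds exactly when 5 ∣ k.
The smallest positive such k is 5.

5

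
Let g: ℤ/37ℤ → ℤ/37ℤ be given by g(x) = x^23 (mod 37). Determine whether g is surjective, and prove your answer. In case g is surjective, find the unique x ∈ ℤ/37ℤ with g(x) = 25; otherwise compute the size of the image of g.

4

Since 37 is prime, the nonzero elements of ℤ/37ℤ form a cyclic group of order 36.
As gcd(23, 36) = 1, raising to the 23rd power is a bijection on this group: if x_1^23 ≡ x_2^23 then (x_1x_2^{−1})^23 = 1, and the only element of order dividing gcd(23, 36) = 1 is 1, so x_1 = x_2.
With g(0) = 0 this makes g injective on all of ℤ/37ℤ, hence bijective (finite equal-size domain and codomain). In particular g is surjective.
Since g is surjective, we find the preimage of 25. The inverse of x ↦ x^23 on (ℤ/37ℤ)^× is x ↦ x^11, because 23·11 = 253 = 7·36 + 1 ≡ 1 (mod 36) and x^{36} = 1 for x ≠ 0 (Fermat). So g⁻¹(25) = 25^11 mod 37.
Repeated squaring mod 37: 25^1 ≡ 25, 25^2 ≡ 25² = 625 ≡ 33, 25^4 ≡ 33² = 1089 ≡ 16, 25^8 ≡ 16² = 256 ≡ 34. Since 11 = 8 + 2 + 1, 25^11 ≡ 34·33·25: 34·33 = 1122 ≡ 12, then 12·25 = 300 ≡ 4. So 25^11 ≡ 4 (mod 37).
Hence g⁻¹(25) = 4.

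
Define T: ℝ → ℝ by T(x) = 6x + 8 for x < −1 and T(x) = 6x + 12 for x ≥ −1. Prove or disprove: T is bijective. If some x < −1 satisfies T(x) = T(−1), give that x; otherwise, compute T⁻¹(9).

Both pieces are strictly increasing (slopes 6 and 6), so each is injective on its own interval.
The left piece maps (−∞, −1) onto (−∞, 2); the right piece maps [−1, ∞) onto [6, ∞).
The images leave a gap (2 has no preimage), so T is not surjective, hence not bijective.
Because the two images are disjoint, no x < −1 has T(x) = T(−1), so we compute T⁻¹(9): 9 lies in [6, ∞), so solve 6x + 12 = 9: x = (9 − 12)/6 = −1/2.

-1/2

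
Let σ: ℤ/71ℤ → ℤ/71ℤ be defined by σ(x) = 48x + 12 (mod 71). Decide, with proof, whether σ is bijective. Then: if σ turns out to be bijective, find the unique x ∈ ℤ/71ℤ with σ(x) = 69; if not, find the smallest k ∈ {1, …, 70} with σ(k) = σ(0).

50

Recall: injectivity means: for all u, v in the domain, σ(u) = σ(v) implies u = v.
If σ(u) = σ(v), then 48u ≡ 48v (mod 71). Because gcd(48, 71) = 1, we may cancel 48 to get u ≡ v (mod 71).
We now compute 48⁻¹ mod 71 explicitly. Euclid's algorithm: 71 = 1·48 + 23, 48 = 2·23 + 2, 23 = 11·2 + 1; back-substituting gives 1 = 37·48 − 25·71, so 48⁻¹ ≡ 37 (mod 71).
For any y ∈ ℤ/71ℤ, x = 37(y − 12) mod 71 satisfies σ(x) = 48·37(y − 12) + 12 ≡ y (since 48·37 ≡ 1 mod 71). So every y has a preimage.
Thus σ is bijective.
Since σ is bijective, we compute σ⁻¹(69): solve 48x + 12 ≡ 69 (mod 71), i.e. 48x ≡ 57 (mod 71).
Multiplying by 48⁻¹ = 37 gives x ≡ 37·57 = 2109 = 29·71 + 50 ≡ 50 (mod 71).
Check: σ(50) = 48·50 + 12 = 2412 = 33·71 + 69 ≡ 69 (mod 71).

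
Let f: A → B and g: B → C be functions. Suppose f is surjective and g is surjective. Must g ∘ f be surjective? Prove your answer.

surjective

Let c ∈ C. Since g is surjective, there is b ∈ B with g(b) = c. Since f is surjective, there is a ∈ A with f(a) = b.
Then (g ∘ f)(a) = g(b) = c. Thus g ∘ f is surjective.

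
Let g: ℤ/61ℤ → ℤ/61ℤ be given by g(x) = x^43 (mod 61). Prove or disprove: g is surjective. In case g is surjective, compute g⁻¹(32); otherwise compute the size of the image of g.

29

Since 61 is prime, the nonzero elements of ℤ/61ℤ form a cyclic group of order 60.
As gcd(43, 60) = 1, raising to the 43rd power is a bijection on this group: if u^43 ≡ v^43 then (uv^{−1})^43 = 1, and the only element of order dividing gcd(43, 60) = 1 is 1, so u = v.
With g(0) = 0 this makes g injective on all of ℤ/61ℤ, hence bijective (finite equal-size domain and codomain). In particular g is surjective.
Since g is surjective, we find the preimage of 32. The inverse of x ↦ x^43 on (ℤ/61ℤ)^× is x ↦ x^7, because 43·7 = 301 = 5·60 + 1 ≡ 1 (mod 60) and x^{60} = 1 for x ≠ 0 (Fermat). So g⁻¹(32) = 32^7 mod 61.
Repeated squaring mod 61: 32^1 ≡ 32, 32^2 ≡ 32² = 1024 ≡ 48, 32^4 ≡ 48² = 2304 ≡ 47. Since 7 = 4 + 2 + 1, 32^7 ≡ 47·48·32: 47·48 = 2256 ≡ 60, then 60·32 = 1920 ≡ 29. So 32^7 ≡ 29 (mod 61).
Hence g⁻¹(32) = 29.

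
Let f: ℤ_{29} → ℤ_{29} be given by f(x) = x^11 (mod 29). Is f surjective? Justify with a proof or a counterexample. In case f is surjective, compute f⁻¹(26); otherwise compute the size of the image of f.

Since 29 is prime, the nonzero elements of ℤ_{29} form a cyclic group of order 28.
As gcd(11, 28) = 1, raising to the 11th power is a bijection on this group: if a^11 ≡ b^11 then (ab^{−1})^11 = 1, and the only element of order dividing gcd(11, 28) = 1 is 1, so a = b.
With f(0) = 0 this makes f injective on all of ℤ_{29}, hence bijective (finite equal-size domain and codomain). In particular f is surjective.
Since f is surjective, we find the preimage of 26. The inverse of x ↦ x^11 on (ℤ_{29})^× is x ↦ x^23, because 11·23 = 253 = 9·28 + 1 ≡ 1 (mod 28) and x^{28} = 1 for x ≠ 0 (Fermat). So f⁻¹(26) = 26^23 mod 29.
Repeated squaring mod 29: 26^1 ≡ 26, 26^2 ≡ 26² = 676 ≡ 9, 26^4 ≡ 9² = 81 ≡ 23, 26^8 ≡ 23² = 529 ≡ 7, 26^16 ≡ 7² = 49 ≡ 20. Since 23 = 16 + 4 + 2 + 1, 26^23 ≡ 20·23·9·26: 20·23 = 460 ≡ 25, then 25·9 = 225 ≡ 22, then 22·26 = 572 ≡ 21. So 26^23 ≡ 21 (mod 29).
Hence f⁻¹(26) = 21.

21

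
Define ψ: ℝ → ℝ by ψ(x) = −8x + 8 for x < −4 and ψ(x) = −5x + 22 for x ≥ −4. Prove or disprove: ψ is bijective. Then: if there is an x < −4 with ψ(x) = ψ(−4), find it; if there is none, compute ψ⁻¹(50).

-17/4

Both pieces are strictly decreasing (slopes −8 and −5), so each is injective on its own interval.
The left piece maps (−∞, −4) onto (40, ∞); the right piece maps [−4, ∞) onto (−∞, 42].
These images overlap. In particular ψ(−4) = 42 (right piece), and solving −8x + 8 = 42 on the left piece gives x = −17/4 < −4.
So ψ(−17/4) = ψ(−4) with −17/4 ≠ −4, and ψ is not injective, hence not bijective. This x = −17/4 is the requested value below −4.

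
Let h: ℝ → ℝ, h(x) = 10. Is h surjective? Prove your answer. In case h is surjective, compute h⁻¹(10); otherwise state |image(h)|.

1

Recall that surjectivity means every element of the codomain has a preimage under h.
h(x) = 10 for all x, so 11 has no preimage and h is not surjective.
Since h is not surjective, we state |image(h)|: the image of h is {10}, which has 1 element.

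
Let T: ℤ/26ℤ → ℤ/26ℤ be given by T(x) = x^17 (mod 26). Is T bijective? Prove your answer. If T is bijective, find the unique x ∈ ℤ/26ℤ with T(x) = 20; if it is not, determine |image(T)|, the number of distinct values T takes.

Computing x^17 mod 26 for each x (by repeated squaring, reducing mod 26 at every step), the values T(0), T(1), …, T(25) are: 0, 1, 6, 9, 10, 5, 2, 11, 8, 3, 4, 7, 12, 13, 14, 19, 22, 23, 18, 15, 24, 21, 16, 17, 20, 25.
Every element of ℤ/26ℤ appears exactly once in this list, so T is a bijection, and in particular bijective.
Since T is bijective, we read off the preimage of 20 from the same table: T(24) = 20, so T⁻¹(20) = 24.

24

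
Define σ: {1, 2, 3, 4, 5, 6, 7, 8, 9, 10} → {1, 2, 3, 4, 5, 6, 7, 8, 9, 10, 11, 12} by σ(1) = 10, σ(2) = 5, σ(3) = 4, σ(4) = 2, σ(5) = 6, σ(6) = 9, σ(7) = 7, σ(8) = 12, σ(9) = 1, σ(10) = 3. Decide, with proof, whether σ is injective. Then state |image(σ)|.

The values σ(1), …, σ(10) are 10, 5, 4, 2, 6, 9, 7, 12, 1, 3 — all distinct.
So σ(a) = σ(b) only when a = b, and σ is injective.
The image of σ is {1, 2, 3, 4, 5, 6, 7, 9, 10, 12}, which has 10 elements.

10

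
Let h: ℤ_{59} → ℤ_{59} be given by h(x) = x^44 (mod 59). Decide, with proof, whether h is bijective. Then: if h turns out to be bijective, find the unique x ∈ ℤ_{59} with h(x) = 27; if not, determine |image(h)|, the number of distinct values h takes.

30

h(29): Repeated squaring mod 59: 29^1 ≡ 29, 29^2 ≡ 29² = 841 ≡ 15, 29^4 ≡ 15² = 225 ≡ 48, 29^8 ≡ 48² = 2304 ≡ 3, 29^16 ≡ 3² = 9, 29^32 ≡ 9² = 81 ≡ 22. Since 44 = 32 + 8 + 4, 29^44 ≡ 22·3·48: 22·3 = 66 ≡ 7, then 7·48 = 336 ≡ 41. So 29^44 ≡ 41 (mod 59).
h(30): Repeated squaring mod 59: 30^1 ≡ 30, 30^2 ≡ 30² = 900 ≡ 15, 30^4 ≡ 15² = 225 ≡ 48, 30^8 ≡ 48² = 2304 ≡ 3, 30^16 ≡ 3² = 9, 30^32 ≡ 9² = 81 ≡ 22. Since 44 = 32 + 8 + 4, 30^44 ≡ 22·3·48: 22·3 = 66 ≡ 7, then 7·48 = 336 ≡ 41. So 30^44 ≡ 41 (mod 59).
So h(29) = h(30) = 41 while 29 ≠ 30, so h is not injective, hence not bijective.
Since h is not bijective, we determine |image(h)|. Computing x^44 mod 59 for each x (by repeated squaring, reducing mod 59 at every step), the values h(0), h(1), …, h(58) are: 0, 1, 36, 48, 57, 51, 17, 19, 46, 3, 7, 15, 22, 20, 35, 29, 4, 28, 49, 45, 16, 27, 9, 53, 25, 5, 12, 26, 21, 41, 41, 21, 26, 12, 5, 25, 53, 9, 27, 16, 45, 49, 28, 4, 29, 35, 20, 22, 15, 7, 3, 46, 19, 17, 51, 57, 48, 36, 1.
The distinct values are {0, 1, 3, 4, 5, 7, 9, 12, 15, 16, 17, 19, 20, 21, 22, 25, 26, 27, 28, 29, 35, 36, 41, 45, 46, 48, 49, 51, 53, 57}; there are 30 of them.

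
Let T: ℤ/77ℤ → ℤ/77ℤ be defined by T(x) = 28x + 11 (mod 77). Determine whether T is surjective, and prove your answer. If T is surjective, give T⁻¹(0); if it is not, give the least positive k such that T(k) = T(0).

11

Since gcd(28, 77) = 7, we have 28x ≡ 0 (mod 7) for all x, so T(x) ≡ 4 (mod 7).
But 0 ≢ 4 (mod 7), so 0 ∈ ℤ/77ℤ has no preimage. Thus T is not surjective.
Since T is not surjective, we find the least positive k with T(k) = T(0): this means 28k ≡ 0 (mod 77), i.e. 77 ∣ 28k. Since gcd(28, 77) = 7, dividing through by 7 this holds exactly when 11 ∣ 4k, and as gcd(4, 11) = 1, exactly when 11 ∣ k.
The smallest positive such k is 11.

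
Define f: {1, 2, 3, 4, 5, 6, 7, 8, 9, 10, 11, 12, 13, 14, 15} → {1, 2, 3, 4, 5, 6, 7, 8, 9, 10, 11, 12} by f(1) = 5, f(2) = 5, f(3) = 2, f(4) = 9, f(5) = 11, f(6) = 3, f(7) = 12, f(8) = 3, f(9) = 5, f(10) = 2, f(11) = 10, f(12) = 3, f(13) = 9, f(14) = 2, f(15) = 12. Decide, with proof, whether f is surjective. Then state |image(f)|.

7

No element maps to 1, so f is not surjective.
The image of f is {2, 3, 5, 9, 10, 11, 12}, which has 7 elements.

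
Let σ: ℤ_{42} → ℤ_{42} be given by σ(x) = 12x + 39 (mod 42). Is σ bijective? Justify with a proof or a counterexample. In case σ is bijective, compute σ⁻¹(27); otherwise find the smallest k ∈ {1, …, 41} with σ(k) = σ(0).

7

We have gcd(12, 42) = 6 > 1. Taking a = 0 and b = 7: σ(0) = 39 and σ(7) = 12·7 + 39 = 123 ≡ 39 (mod 42).
So σ(0) = σ(7) while 0 ≠ 7, therefore σ is not injective, hence not bijective.
Since σ is not bijective, we find the least positive k with σ(k) = σ(0): this means 12k ≡ 0 (mod 42), i.e. 42 ∣ 12k. Since gcd(12, 42) = 6, dividing through by 6 this holds exactly when 7 ∣ 2k, and as gcd(2, 7) = 1, exactly when 7 ∣ k.
The smallest positive such k is 7.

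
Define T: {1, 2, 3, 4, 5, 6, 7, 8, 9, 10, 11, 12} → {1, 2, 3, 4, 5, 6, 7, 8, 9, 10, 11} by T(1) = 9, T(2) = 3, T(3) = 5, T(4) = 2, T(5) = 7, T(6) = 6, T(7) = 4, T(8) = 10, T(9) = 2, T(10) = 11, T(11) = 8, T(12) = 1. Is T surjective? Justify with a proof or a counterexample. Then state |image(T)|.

Every element of the codomain has a preimage: 1 = T(12), 2 = T(4), 3 = T(2), 4 = T(7), 5 = T(3), 6 = T(6), 7 = T(5), 8 = T(11), 9 = T(1), 10 = T(8), 11 = T(10).
Thus T is surjective.
The image of T is {1, 2, 3, 4, 5, 6, 7, 8, 9, 10, 11}, which has 11 elements.

11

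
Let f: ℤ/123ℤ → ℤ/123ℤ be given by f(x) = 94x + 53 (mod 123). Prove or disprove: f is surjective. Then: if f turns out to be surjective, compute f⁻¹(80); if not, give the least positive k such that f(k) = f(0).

33

Recall that surjectivity means every element of the codomain has a preimage under f.
Since gcd(94, 123) = 1, 94 is invertible modulo 123. Euclid's algorithm: 123 = 1·94 + 29, 94 = 3·29 + 7, 29 = 4·7 + 1; back-substituting gives 1 = 106·94 − 81·123, so 94⁻¹ ≡ 106 (mod 123).
For any y ∈ ℤ/123ℤ, x = 106(y − 53) mod 123 satisfies f(x) = 94·106(y − 53) + 53 ≡ y (since 94·106 ≡ 1 mod 123). So every y has a preimage.
Thus f is surjective.
Since f is surjective, we find f⁻¹(80): we need 94x ≡ 80 − 53 ≡ 27 (mod 123). Using 94⁻¹ = 106: x ≡ 106·27 = 2862 = 23·123 + 33, so x = 33.
Check: f(33) = 94·33 + 53 = 3155 = 25·123 + 80 ≡ 80 (mod 123).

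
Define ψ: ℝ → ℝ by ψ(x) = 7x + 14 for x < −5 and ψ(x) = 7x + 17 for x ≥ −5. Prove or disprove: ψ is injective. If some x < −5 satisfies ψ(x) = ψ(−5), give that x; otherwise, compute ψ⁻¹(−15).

-32/7

Both pieces are strictly increasing (slopes 7 and 7), so each is injective on its own interval.
The left piece maps (−∞, −5) onto (−∞, −21); the right piece maps [−5, ∞) onto [−18, ∞).
These images are disjoint, so no value is attained by both pieces. So ψ is injective.
Because the two images are disjoint, no x < −5 has ψ(x) = ψ(−5), so we compute ψ⁻¹(−15): −15 lies in [−18, ∞), so solve 7x + 17 = −15: x = (−15 − 17)/7 = −32/7.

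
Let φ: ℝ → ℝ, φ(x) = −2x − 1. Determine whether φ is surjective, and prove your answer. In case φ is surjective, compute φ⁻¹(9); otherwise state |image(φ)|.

For any y ∈ ℝ, x = (y + 1)/(−2) satisfies φ(x) = y.
So φ is surjective.
Since φ is surjective, we compute φ⁻¹(9) = (9 + 1)/(−2) = −5.

-5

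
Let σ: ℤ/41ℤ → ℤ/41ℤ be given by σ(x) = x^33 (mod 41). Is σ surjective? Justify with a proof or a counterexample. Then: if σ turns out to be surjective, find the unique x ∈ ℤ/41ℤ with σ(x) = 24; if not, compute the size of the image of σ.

35

Since 41 is prime, the nonzero elements of ℤ/41ℤ form a cyclic group of order 40.
As gcd(33, 40) = 1, raising to the 33rd power is a bijection on this group: if s^33 ≡ t^33 then (st^{−1})^33 = 1, and the only element of order dividing gcd(33, 40) = 1 is 1, so s = t.
With σ(0) = 0 this makes σ injective on all of ℤ/41ℤ, hence bijective (finite equal-size domain and codomain). In particular σ is surjective.
Since σ is surjective, we find the preimage of 24. The inverse of x ↦ x^33 on (ℤ/41ℤ)^× is x ↦ x^17, because 33·17 = 561 = 14·40 + 1 ≡ 1 (mod 40) and x^{40} = 1 for x ≠ 0 (Fermat). So σ⁻¹(24) = 24^17 mod 41.
Repeated squaring mod 41: 24^1 ≡ 24, 24^2 ≡ 24² = 576 ≡ 2, 24^4 ≡ 2² = 4, 24^8 ≡ 4² = 16, 24^16 ≡ 16² = 256 ≡ 10. Since 17 = 16 + 1, 24^17 ≡ 10·24: 10·24 = 240 ≡ 35. So 24^17 ≡ 35 (mod 41).
Hence σ⁻¹(24) = 35.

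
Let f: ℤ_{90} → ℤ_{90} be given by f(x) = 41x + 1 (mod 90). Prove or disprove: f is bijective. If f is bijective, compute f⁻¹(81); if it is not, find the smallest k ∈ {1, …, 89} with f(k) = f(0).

By definition, f is injective when f(u) = f(v) forces u = v.
Suppose f(u) = f(v) in ℤ_{90}. Then 41u + 1 ≡ 41v + 1 (mod 90), thus 41(u − v) ≡ 0 (mod 90).
Since gcd(41, 90) = 1, 41 is invertible modulo 90, so u − v ≡ 0 (mod 90), i.e. u = v.
We now compute 41⁻¹ mod 90 explicitly. Euclid's algorithm: 90 = 2·41 + 8, 41 = 5·8 + 1; back-substituting gives 1 = 11·41 − 5·90, so 41⁻¹ ≡ 11 (mod 90).
For any y ∈ ℤ_{90}, x = 11(y − 1) mod 90 satisfies f(x) = 41·11(y − 1) + 1 ≡ y (since 41·11 ≡ 1 mod 90). So every y has a preimage.
So f is bijective.
Since f is bijective, we compute f⁻¹(81): solve 41x + 1 ≡ 81 (mod 90), i.e. 41x ≡ 80 (mod 90).
Multiplying by 41⁻¹ = 11 gives x ≡ 11·80 = 880 = 9·90 + 70 ≡ 70 (mod 90).
Check: f(70) = 41·70 + 1 = 2871 = 31·90 + 81 ≡ 81 (mod 90).

70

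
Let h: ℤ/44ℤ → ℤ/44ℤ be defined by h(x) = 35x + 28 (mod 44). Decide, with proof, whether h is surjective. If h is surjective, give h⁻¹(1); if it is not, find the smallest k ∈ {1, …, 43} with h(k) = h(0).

3

By definition, h is surjective if every y in the codomain equals h(x) for some x in the domain.
Since gcd(35, 44) = 1, 35 is invertible modulo 44. Euclid's algorithm: 44 = 1·35 + 9, 35 = 3·9 + 8, 9 = 1·8 + 1; back-substituting gives 1 = 39·35 − 31·44, so 35⁻¹ ≡ 39 (mod 44).
For any y ∈ ℤ/44ℤ, x = 39(y − 28) mod 44 satisfies h(x) = 35·39(y − 28) + 28 ≡ y (since 35·39 ≡ 1 mod 44). So every y has a preimage.
So h is surjective.
Since h is surjective, we compute h⁻¹(1): solve 35x + 28 ≡ 1 (mod 44), i.e. 35x ≡ 17 (mod 44).
Multiplying by 35⁻¹ = 39 gives x ≡ 39·17 = 663 = 15·44 + 3 ≡ 3 (mod 44).
Check: h(3) = 35·3 + 28 = 133 = 3·44 + 1 ≡ 1 (mod 44).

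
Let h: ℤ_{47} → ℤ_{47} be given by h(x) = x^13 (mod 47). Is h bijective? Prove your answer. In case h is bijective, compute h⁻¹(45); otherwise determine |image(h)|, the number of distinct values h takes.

29

Since 47 is prime, the nonzero elements of ℤ_{47} form a cyclic group of order 46.
As gcd(13, 46) = 1, raising to the 13th power is a bijection on this group: if a^13 ≡ b^13 then (ab^{−1})^13 = 1, and the only element of order dividing gcd(13, 46) = 1 is 1, so a = b.
With h(0) = 0 this makes h injective on all of ℤ_{47}, hence bijective (finite equal-size domain and codomain). In particular h is bijective.
Since h is bijective, we find the preimage of 45. The inverse of x ↦ x^13 on (ℤ_{47})^× is x ↦ x^39, because 13·39 = 507 = 11·46 + 1 ≡ 1 (mod 46) and x^{46} = 1 for x ≠ 0 (Fermat). So h⁻¹(45) = 45^39 mod 47.
Repeated squaring mod 47: 45^1 ≡ 45, 45^2 ≡ 45² = 2025 ≡ 4, 45^4 ≡ 4² = 16, 45^8 ≡ 16² = 256 ≡ 21, 45^16 ≡ 21² = 441 ≡ 18, 45^32 ≡ 18² = 324 ≡ 42. Since 39 = 32 + 4 + 2 + 1, 45^39 ≡ 42·16·4·45: 42·16 = 672 ≡ 14, then 14·4 = 56 ≡ 9, then 9·45 = 405 ≡ 29. So 45^39 ≡ 29 (mod 47).
Hence h⁻¹(45) = 29.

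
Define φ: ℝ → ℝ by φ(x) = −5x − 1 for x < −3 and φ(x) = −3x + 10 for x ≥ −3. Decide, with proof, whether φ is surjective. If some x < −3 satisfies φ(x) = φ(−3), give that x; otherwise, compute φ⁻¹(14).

-4

Both pieces are strictly decreasing (slopes −5 and −3), so each is injective on its own interval.
The left piece maps (−∞, −3) onto (14, ∞); the right piece maps [−3, ∞) onto (−∞, 19].
The union (14, ∞) ∪ (−∞, 19] covers ℝ, so φ is surjective.
For the follow-up: the images overlap, so an x < −3 with φ(x) = φ(−3) exists. φ(−3) = 19; solving −5x − 1 = 19 for x < −3 gives x = (19 + 1)/(−5) = −4.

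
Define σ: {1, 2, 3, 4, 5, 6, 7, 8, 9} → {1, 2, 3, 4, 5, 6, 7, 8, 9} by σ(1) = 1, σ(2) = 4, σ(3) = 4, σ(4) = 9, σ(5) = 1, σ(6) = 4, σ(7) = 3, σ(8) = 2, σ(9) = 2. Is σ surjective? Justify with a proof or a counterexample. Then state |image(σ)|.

No element maps to 5, so σ is not surjective.
The image of σ is {1, 2, 3, 4, 9}, which has 5 elements.

5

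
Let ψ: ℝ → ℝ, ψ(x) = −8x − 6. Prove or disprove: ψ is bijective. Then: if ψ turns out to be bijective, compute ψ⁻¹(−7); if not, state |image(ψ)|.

1/8

By definition, ψ is injective if ψ(u) = ψ(v) implies u = v.
Suppose ψ(u) = ψ(v). Then −8u − 6 = −8v − 6, therefore −8u = −8v, thus u = v.
For any y ∈ ℝ, x = (y + 6)/(−8) satisfies ψ(x) = y.
Thus ψ is bijective.
Since ψ is bijective, we compute ψ⁻¹(−7) = (−7 + 6)/(−8) = 1/8.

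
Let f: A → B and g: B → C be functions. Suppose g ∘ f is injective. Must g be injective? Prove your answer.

No. Take A = {0, 1}, B = {0, 1, 2, 3}, C = {0, 1, 2, 3}, f(a) = a for each a ∈ A, and g(b) = 2 if b ∈ {2, 3} else g(b) = b.
Then g ∘ f = f is injective (A ⊂ B and f is the inclusion), but g(2) = g(3) = 2 with 2 ≠ 3, so g is not injective.

not injective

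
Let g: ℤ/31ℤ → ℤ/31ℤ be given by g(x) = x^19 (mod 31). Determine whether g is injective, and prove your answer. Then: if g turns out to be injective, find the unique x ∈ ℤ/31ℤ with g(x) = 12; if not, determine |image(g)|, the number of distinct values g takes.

Since 31 is prime, the nonzero elements of ℤ/31ℤ form a cyclic group of order 30.
As gcd(19, 30) = 1, raising to the 19th power is a bijection on this group: if x_1^19 ≡ x_2^19 then (x_1x_2^{−1})^19 = 1, and the only element of order dividing gcd(19, 30) = 1 is 1, so x_1 = x_2.
With g(0) = 0 this makes g injective on all of ℤ/31ℤ, hence bijective (finite equal-size domain and codomain). In particular g is injective.
Since g is injective, we find the preimage of 12. The inverse of x ↦ x^19 on (ℤ/31ℤ)^× is x ↦ x^19, because 19·19 = 361 = 12·30 + 1 ≡ 1 (mod 30) and x^{30} = 1 for x ≠ 0 (Fermat). So g⁻¹(12) = 12^19 mod 31.
Repeated squaring mod 31: 12^1 ≡ 12, 12^2 ≡ 12² = 144 ≡ 20, 12^4 ≡ 20² = 400 ≡ 28, 12^8 ≡ 28² = 784 ≡ 9, 12^16 ≡ 9² = 81 ≡ 19. Since 19 = 16 + 2 + 1, 12^19 ≡ 19·20·12: 19·20 = 380 ≡ 8, then 8·12 = 96 ≡ 3. So 12^19 ≡ 3 (mod 31).
Hence g⁻¹(12) = 3.

3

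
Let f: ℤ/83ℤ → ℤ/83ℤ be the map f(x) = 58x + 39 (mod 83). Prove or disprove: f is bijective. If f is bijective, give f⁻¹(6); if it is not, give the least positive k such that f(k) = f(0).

81

If f(u) = f(v), then 58u ≡ 58v (mod 83). Because gcd(58, 83) = 1, we may cancel 58 to get u ≡ v (mod 83).
We now compute 58⁻¹ mod 83 explicitly. Euclid's algorithm: 83 = 1·58 + 25, 58 = 2·25 + 8, 25 = 3·8 + 1; back-substituting gives 1 = 73·58 − 51·83, so 58⁻¹ ≡ 73 (mod 83).
Then y ↦ 73(y − 39) is a two-sided inverse to f, so every y ∈ ℤ/83ℤ has a preimage.
Therefore f is bijective.
Since f is bijective, we find f⁻¹(6): we need 58x ≡ 6 − 39 ≡ 50 (mod 83). Using 58⁻¹ = 73: x ≡ 73·50 = 3650 = 43·83 + 81, so x = 81.
Check: f(81) = 58·81 + 39 = 4737 = 57·83 + 6 ≡ 6 (mod 83).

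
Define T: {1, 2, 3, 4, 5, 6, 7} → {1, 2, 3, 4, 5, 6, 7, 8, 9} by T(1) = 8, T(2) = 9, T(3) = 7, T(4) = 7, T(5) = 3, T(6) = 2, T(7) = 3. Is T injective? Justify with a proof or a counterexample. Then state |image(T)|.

T(3) = 7 = T(4) with 3 ≠ 4, so T is not injective.
The image of T is {2, 3, 7, 8, 9}, which has 5 elements.

5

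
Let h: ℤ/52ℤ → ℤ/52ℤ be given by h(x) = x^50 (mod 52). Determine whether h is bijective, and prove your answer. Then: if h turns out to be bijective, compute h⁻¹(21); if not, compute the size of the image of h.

h(12): Repeated squaring mod 52: 12^1 ≡ 12, 12^2 ≡ 12² = 144 ≡ 40, 12^4 ≡ 40² = 1600 ≡ 40, 12^8 ≡ 40² = 1600 ≡ 40, 12^16 ≡ 40² = 1600 ≡ 40, 12^32 ≡ 40² = 1600 ≡ 40. Since 50 = 32 + 16 + 2, 12^50 ≡ 40·40·40: 40·40 = 1600 ≡ 40, then 40·40 = 1600 ≡ 40. So 12^50 ≡ 40 (mod 52).
h(14): Repeated squaring mod 52: 14^1 ≡ 14, 14^2 ≡ 14² = 196 ≡ 40, 14^4 ≡ 40² = 1600 ≡ 40, 14^8 ≡ 40² = 1600 ≡ 40, 14^16 ≡ 40² = 1600 ≡ 40, 14^32 ≡ 40² = 1600 ≡ 40. Since 50 = 32 + 16 + 2, 14^50 ≡ 40·40·40: 40·40 = 1600 ≡ 40, then 40·40 = 1600 ≡ 40. So 14^50 ≡ 40 (mod 52).
So h(12) = h(14) = 40 while 12 ≠ 14, therefore h is not injective, hence not bijective.
Since h is not bijective, we determine |image(h)|. Computing x^50 mod 52 for each x (by repeated squaring, reducing mod 52 at every step), the values h(0), h(1), …, h(51) are: 0, 1, 4, 9, 16, 25, 36, 49, 12, 29, 48, 17, 40, 13, 40, 17, 48, 29, 12, 49, 36, 25, 16, 9, 4, 1, 0, 1, 4, 9, 16, 25, 36, 49, 12, 29, 48, 17, 40, 13, 40, 17, 48, 29, 12, 49, 36, 25, 16, 9, 4, 1.
The distinct values are {0, 1, 4, 9, 12, 13, 16, 17, 25, 29, 36, 40, 48, 49}; there are 14 of them.

14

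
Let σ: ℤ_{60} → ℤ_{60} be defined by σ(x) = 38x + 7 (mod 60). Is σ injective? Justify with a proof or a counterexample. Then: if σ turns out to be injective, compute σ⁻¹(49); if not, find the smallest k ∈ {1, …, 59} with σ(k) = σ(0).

30

Recall: injectivity means: for all s, t in the domain, σ(s) = σ(t) implies s = t.
We have gcd(38, 60) = 2 > 1. Taking s = 0 and t = 30: σ(0) = 7 and σ(30) = 38·30 + 7 = 1147 ≡ 7 (mod 60).
So σ(0) = σ(30) while 0 ≠ 30, thus σ is not injective.
Since σ is not injective, we find the least positive k with σ(k) = σ(0): this means 38k ≡ 0 (mod 60), i.e. 60 ∣ 38k. Since gcd(38, 60) = 2, dividing through by 2 this holds exactly when 30 ∣ 19k, and as gcd(19, 30) = 1, exactly when 30 ∣ k.
The smallest positive such k is 30.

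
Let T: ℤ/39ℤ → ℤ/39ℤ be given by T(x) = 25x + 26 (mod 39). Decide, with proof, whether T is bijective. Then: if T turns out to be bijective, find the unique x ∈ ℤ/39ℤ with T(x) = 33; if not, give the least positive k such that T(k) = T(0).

19

Suppose T(a) = T(b) in ℤ/39ℤ. Then 25a + 26 ≡ 25b + 26 (mod 39), therefore 25(a − b) ≡ 0 (mod 39).
Since gcd(25, 39) = 1, 25 is invertible modulo 39, hence a − b ≡ 0 (mod 39), i.e. a = b.
We now compute 25⁻¹ mod 39 explicitly. Euclid's algorithm: 39 = 1·25 + 14, 25 = 1·14 + 11, 14 = 1·11 + 3, 11 = 3·3 + 2, 3 = 1·2 + 1; back-substituting gives 1 = 25·25 − 16·39, so 25⁻¹ ≡ 25 (mod 39).
Then y ↦ 25(y − 26) is a two-sided inverse to T, so every y ∈ ℤ/39ℤ has a preimage.
Thus T is bijective.
Since T is bijective, we find T⁻¹(33): we need 25x ≡ 33 − 26 ≡ 7 (mod 39). Using 25⁻¹ = 25: x ≡ 25·7 = 175 = 4·39 + 19, so x = 19.
Check: T(19) = 25·19 + 26 = 501 = 12·39 + 33 ≡ 33 (mod 39).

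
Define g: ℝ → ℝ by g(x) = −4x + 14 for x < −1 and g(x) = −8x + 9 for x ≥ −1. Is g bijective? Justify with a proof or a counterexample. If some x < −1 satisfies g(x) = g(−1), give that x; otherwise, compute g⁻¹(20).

Both pieces are strictly decreasing (slopes −4 and −8), so each is injective on its own interval.
The left piece maps (−∞, −1) onto (18, ∞); the right piece maps [−1, ∞) onto (−∞, 17].
The images leave a gap (18 has no preimage), so g is not surjective, hence not bijective.
Because the two images are disjoint, no x < −1 has g(x) = g(−1), so we compute g⁻¹(20): 20 lies in (18, ∞), so solve −4x + 14 = 20: x = (20 − 14)/(−4) = −3/2.

-3/2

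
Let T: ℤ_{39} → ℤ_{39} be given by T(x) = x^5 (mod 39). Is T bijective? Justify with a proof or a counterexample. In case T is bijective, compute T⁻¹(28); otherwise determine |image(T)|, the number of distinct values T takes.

Computing x^5 mod 39 for each x (by repeated squaring, reducing mod 39 at every step), the values T(0), T(1), …, T(38) are: 0, 1, 32, 9, 10, 5, 15, 37, 8, 3, 4, 20, 12, 13, 14, 6, 22, 23, 18, 28, 11, 21, 16, 17, 33, 25, 26, 27, 19, 35, 36, 31, 2, 24, 34, 29, 30, 7, 38.
Every element of ℤ_{39} appears exactly once in this list, so T is a bijection, and in particular bijective.
Since T is bijective, we read off the preimage of 28 from the same table: T(19) = 28, so T⁻¹(28) = 19.

19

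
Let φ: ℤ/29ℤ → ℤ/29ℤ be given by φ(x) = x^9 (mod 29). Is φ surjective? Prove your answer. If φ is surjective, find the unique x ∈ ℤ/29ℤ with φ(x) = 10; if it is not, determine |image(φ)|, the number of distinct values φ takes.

Since 29 is prime, the nonzero elements of ℤ/29ℤ form a cyclic group of order 28.
As gcd(9, 28) = 1, raising to the 9th power is a bijection on this group: if x_1^9 ≡ x_2^9 then (x_1x_2^{−1})^9 = 1, and the only element of order dividing gcd(9, 28) = 1 is 1, so x_1 = x_2.
With φ(0) = 0 this makes φ injective on all of ℤ/29ℤ, hence bijective (finite equal-size domain and codomain). In particular φ is surjective.
Since φ is surjective, we find the preimage of 10. The inverse of x ↦ x^9 on (ℤ/29ℤ)^× is x ↦ x^25, because 9·25 = 225 = 8·28 + 1 ≡ 1 (mod 28) and x^{28} = 1 for x ≠ 0 (Fermat). So φ⁻¹(10) = 10^25 mod 29.
Repeated squaring mod 29: 10^1 ≡ 10, 10^2 ≡ 10² = 100 ≡ 13, 10^4 ≡ 13² = 169 ≡ 24, 10^8 ≡ 24² = 576 ≡ 25, 10^16 ≡ 25² = 625 ≡ 16. Since 25 = 16 + 8 + 1, 10^25 ≡ 16·25·10: 16·25 = 400 ≡ 23, then 23·10 = 230 ≡ 27. So 10^25 ≡ 27 (mod 29).
Hence φ⁻¹(10) = 27.

27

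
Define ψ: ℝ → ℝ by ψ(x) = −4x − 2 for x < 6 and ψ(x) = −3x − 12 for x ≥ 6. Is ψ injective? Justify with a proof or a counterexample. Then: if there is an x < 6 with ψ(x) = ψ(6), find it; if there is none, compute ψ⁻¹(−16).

Both pieces are strictly decreasing (slopes −4 and −3), so each is injective on its own interval.
The left piece maps (−∞, 6) onto (−26, ∞); the right piece maps [6, ∞) onto (−∞, −30].
These images are disjoint, so no value is attained by both pieces. Hence ψ is injective.
Because the two images are disjoint, no x < 6 has ψ(x) = ψ(6), so we compute ψ⁻¹(−16): −16 lies in (−26, ∞), so solve −4x − 2 = −16: x = (−16 + 2)/(−4) = 7/2.

7/2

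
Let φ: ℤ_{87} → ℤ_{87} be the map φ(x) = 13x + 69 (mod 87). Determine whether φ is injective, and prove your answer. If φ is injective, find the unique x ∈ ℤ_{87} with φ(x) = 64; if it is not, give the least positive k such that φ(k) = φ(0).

If φ(x_1) = φ(x_2), then 13x_1 ≡ 13x_2 (mod 87). Because gcd(13, 87) = 1, we may cancel 13 to get x_1 ≡ x_2 (mod 87).
Thus φ is injective.
We now compute 13⁻¹ mod 87 explicitly. Euclid's algorithm: 87 = 6·13 + 9, 13 = 1·9 + 4, 9 = 2·4 + 1; back-substituting gives 1 = 67·13 − 10·87, so 13⁻¹ ≡ 67 (mod 87).
Since φ is injective, we compute φ⁻¹(64): solve 13x + 69 ≡ 64 (mod 87), i.e. 13x ≡ 82 (mod 87).
Multiplying by 13⁻¹ = 67 gives x ≡ 67·82 = 5494 = 63·87 + 13 ≡ 13 (mod 87).
Check: φ(13) = 13·13 + 69 = 238 = 2·87 + 64 ≡ 64 (mod 87).

13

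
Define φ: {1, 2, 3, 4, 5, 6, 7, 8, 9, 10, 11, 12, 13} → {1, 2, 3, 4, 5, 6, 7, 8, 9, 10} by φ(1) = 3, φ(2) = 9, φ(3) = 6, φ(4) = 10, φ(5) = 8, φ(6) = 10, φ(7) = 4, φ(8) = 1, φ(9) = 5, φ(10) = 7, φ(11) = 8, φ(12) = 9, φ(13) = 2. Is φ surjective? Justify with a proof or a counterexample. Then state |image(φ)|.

Every element of the codomain has a preimage: 1 = φ(8), 2 = φ(13), 3 = φ(1), 4 = φ(7), 5 = φ(9), 6 = φ(3), 7 = φ(10), 8 = φ(5), 9 = φ(2), 10 = φ(4).
Thus φ is surjective.
The image of φ is {1, 2, 3, 4, 5, 6, 7, 8, 9, 10}, which has 10 elements.

10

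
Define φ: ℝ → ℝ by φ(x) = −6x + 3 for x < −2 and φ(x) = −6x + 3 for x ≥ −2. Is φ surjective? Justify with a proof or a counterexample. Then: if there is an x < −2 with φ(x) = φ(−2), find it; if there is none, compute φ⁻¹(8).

-5/6

Both pieces are strictly decreasing (slopes −6 and −6), so each is injective on its own interval.
The left piece maps (−∞, −2) onto (15, ∞); the right piece maps [−2, ∞) onto (−∞, 15].
These images together cover ℝ, so φ is surjective.
Because the two images are disjoint, no x < −2 has φ(x) = φ(−2), so we compute φ⁻¹(8): 8 lies in (−∞, 15], so solve −6x + 3 = 8: x = (8 − 3)/(−6) = −5/6.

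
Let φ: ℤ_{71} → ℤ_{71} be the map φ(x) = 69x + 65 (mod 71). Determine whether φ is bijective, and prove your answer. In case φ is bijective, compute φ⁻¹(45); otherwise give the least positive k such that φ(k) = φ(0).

10

Recall that φ is injective when φ(u) = φ(v) forces u = v.
If φ(u) = φ(v), then 69u ≡ 69v (mod 71). Because gcd(69, 71) = 1, we may cancel 69 to get u ≡ v (mod 71).
We now compute 69⁻¹ mod 71 explicitly. Euclid's algorithm: 71 = 1·69 + 2, 69 = 34·2 + 1; back-substituting gives 1 = 35·69 − 34·71, so 69⁻¹ ≡ 35 (mod 71).
Then y ↦ 35(y − 65) is a two-sided inverse to φ, so every y ∈ ℤ_{71} has a preimage.
So φ is bijective.
Since φ is bijective, we compute φ⁻¹(45): solve 69x + 65 ≡ 45 (mod 71), i.e. 69x ≡ 51 (mod 71).
Multiplying by 69⁻¹ = 35 gives x ≡ 35·51 = 1785 = 25·71 + 10 ≡ 10 (mod 71).
Check: φ(10) = 69·10 + 65 = 755 = 10·71 + 45 ≡ 45 (mod 71).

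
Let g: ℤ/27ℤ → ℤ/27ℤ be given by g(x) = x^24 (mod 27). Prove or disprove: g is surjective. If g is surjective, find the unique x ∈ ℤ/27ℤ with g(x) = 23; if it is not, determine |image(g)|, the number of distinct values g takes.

4

g(0) = 0^24 = 0.
g(3): Repeated squaring mod 27: 3^1 ≡ 3, 3^2 ≡ 3² = 9, 3^4 ≡ 9² = 81 ≡ 0, 3^8 ≡ 0² = 0, 3^16 ≡ 0² = 0. Since 24 = 16 + 8, 3^24 ≡ 0·0: 0·0 = 0. So 3^24 ≡ 0 (mod 27).
So g(0) = g(3) = 0 while 0 ≠ 3, therefore g is not injective.
A non-injective map from the 27-element set ℤ/27ℤ to itself takes at most 26 distinct values, so it cannot be surjective. Hence g is not surjective.
Since g is not surjective, we determine |image(g)|. Computing x^24 mod 27 for each x (by repeated squaring, reducing mod 27 at every step), the values g(0), g(1), …, g(26) are: 0, 1, 10, 0, 19, 19, 0, 10, 1, 0, 1, 10, 0, 19, 19, 0, 10, 1, 0, 1, 10, 0, 19, 19, 0, 10, 1.
The distinct values are {0, 1, 10, 19}; there are 4 of them.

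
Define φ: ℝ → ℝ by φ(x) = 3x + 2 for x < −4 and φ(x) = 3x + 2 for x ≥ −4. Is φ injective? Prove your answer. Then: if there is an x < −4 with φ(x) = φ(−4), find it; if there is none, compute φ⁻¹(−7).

Both pieces are strictly increasing (slopes 3 and 3), so each is injective on its own interval.
The left piece maps (−∞, −4) onto (−∞, −10); the right piece maps [−4, ∞) onto [−10, ∞).
These images are disjoint, so no value is attained by both pieces. Therefore φ is injective.
Because the two images are disjoint, no x < −4 has φ(x) = φ(−4), so we compute φ⁻¹(−7): −7 lies in [−10, ∞), so solve 3x + 2 = −7: x = (−7 − 2)/3 = −3.

-3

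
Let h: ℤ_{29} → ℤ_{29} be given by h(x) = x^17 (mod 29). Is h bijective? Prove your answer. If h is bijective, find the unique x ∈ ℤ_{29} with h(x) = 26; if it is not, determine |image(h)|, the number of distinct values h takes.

Since 29 is prime, the nonzero elements of ℤ_{29} form a cyclic group of order 28.
As gcd(17, 28) = 1, raising to the 17th power is a bijection on this group: if u^17 ≡ v^17 then (uv^{−1})^17 = 1, and the only element of order dividing gcd(17, 28) = 1 is 1, so u = v.
With h(0) = 0 this makes h injective on all of ℤ_{29}, hence bijective (finite equal-size domain and codomain). In particular h is bijective.
Since h is bijective, we find the preimage of 26. The inverse of x ↦ x^17 on (ℤ_{29})^× is x ↦ x^5, because 17·5 = 85 = 3·28 + 1 ≡ 1 (mod 28) and x^{28} = 1 for x ≠ 0 (Fermat). So h⁻¹(26) = 26^5 mod 29.
Repeated squaring mod 29: 26^1 ≡ 26, 26^2 ≡ 26² = 676 ≡ 9, 26^4 ≡ 9² = 81 ≡ 23. Since 5 = 4 + 1, 26^5 ≡ 23·26: 23·26 = 598 ≡ 18. So 26^5 ≡ 18 (mod 29).
Hence h⁻¹(26) = 18.

18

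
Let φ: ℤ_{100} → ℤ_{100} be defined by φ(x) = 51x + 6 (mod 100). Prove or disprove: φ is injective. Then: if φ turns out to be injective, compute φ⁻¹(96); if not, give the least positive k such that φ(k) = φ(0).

90

By definition, φ is injective if φ(s) = φ(t) implies s = t.
Suppose φ(s) = φ(t) in ℤ_{100}. Then 51s + 6 ≡ 51t + 6 (mod 100), thus 51(s − t) ≡ 0 (mod 100).
Since gcd(51, 100) = 1, 51 is invertible modulo 100, thus s − t ≡ 0 (mod 100), i.e. s = t.
Thus φ is injective.
We now compute 51⁻¹ mod 100 explicitly. Euclid's algorithm: 100 = 1·51 + 49, 51 = 1·49 + 2, 49 = 24·2 + 1; back-substituting gives 1 = 51·51 − 26·100, so 51⁻¹ ≡ 51 (mod 100).
Since φ is injective, we find φ⁻¹(96): we need 51x ≡ 96 − 6 ≡ 90 (mod 100). Using 51⁻¹ = 51: x ≡ 51·90 = 4590 = 45·100 + 90, so x = 90.
Check: φ(90) = 51·90 + 6 = 4596 = 45·100 + 96 ≡ 96 (mod 100).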